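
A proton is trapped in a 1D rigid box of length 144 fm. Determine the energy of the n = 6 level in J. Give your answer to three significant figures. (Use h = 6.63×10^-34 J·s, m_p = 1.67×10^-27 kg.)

E_6 = 5.71×10^-14 J

For an infinite well E_n = n²h²/(8m_pL²), so E_1 = h²/(8m_pL²) = (6.63×10^-34)²/(8·1.67×10^-27·(1.44×10^-13 m)²) = 1.587×10^-15 J.
Then E_6 = 6²·E_1 = 36·1.587×10^-15 J = 5.71×10^-14 J.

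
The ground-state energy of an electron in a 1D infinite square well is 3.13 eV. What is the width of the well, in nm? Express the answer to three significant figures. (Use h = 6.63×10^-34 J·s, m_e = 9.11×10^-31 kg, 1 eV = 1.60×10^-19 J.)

L = 0.347 nm

From E_n = n²h²/(8m_eL²), L = n·h/√(8m_eE_n).
E_1 = 3.13 eV = 5.008×10^-19 J, so L = 1·6.63×10^-34/√(8·9.11×10^-31·5.008×10^-19) = 3.47×10^-10 m = 0.347 nm.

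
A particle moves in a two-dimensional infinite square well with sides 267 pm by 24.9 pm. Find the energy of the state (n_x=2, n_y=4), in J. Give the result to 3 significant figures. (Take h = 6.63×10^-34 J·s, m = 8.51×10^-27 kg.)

E = 1.67×10^-19 J

For a 2D rectangular well E = (h²/8m)·Σ n_i²/L_i² = (6.63×10^-34)²/(8·8.51×10^-27) · [2²/(267 pm)² + 4²/(24.9 pm)²].
Evaluating gives E = 1.67×10^-19 J.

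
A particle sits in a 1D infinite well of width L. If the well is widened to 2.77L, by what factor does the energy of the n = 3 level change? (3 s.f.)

0.130

E_n ∝ 1/L², so the energy scales by 1/2.77² = 0.130.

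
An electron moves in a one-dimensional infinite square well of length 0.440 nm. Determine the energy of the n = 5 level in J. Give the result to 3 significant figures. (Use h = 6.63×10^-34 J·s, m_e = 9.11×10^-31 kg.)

For an infinite well E_n = n²h²/(8m_eL²), so E_1 = h²/(8m_eL²) = (6.63×10^-34)²/(8·9.11×10^-31·(4.40×10^-10 m)²) = 3.115×10^-19 J.
Then E_5 = 5²·E_1 = 25·3.115×10^-19 J = 7.79×10^-18 J.

E_5 = 7.79×10^-18 J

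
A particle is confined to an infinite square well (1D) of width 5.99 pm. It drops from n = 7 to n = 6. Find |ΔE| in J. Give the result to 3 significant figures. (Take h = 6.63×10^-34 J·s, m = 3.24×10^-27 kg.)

|ΔE| = 6.14×10^-18 J

E_1 = h²/(8mL²) = 4.726×10^-19 J.
|ΔE| = |7² − 6²|·E_1 = 13·4.726×10^-19 J = 6.14×10^-18 J.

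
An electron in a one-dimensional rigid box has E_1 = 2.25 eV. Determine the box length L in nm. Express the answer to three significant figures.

From E_n = n²h²/(8m_eL²), L = n·h/√(8m_eE_n).
E_1 = 2.25 eV = 3.604×10^-19 J, so L = 1·6.626×10^-34/√(8·9.109×10^-31·3.604×10^-19) = 4.09×10^-10 m = 0.409 nm.

L = 0.409 nm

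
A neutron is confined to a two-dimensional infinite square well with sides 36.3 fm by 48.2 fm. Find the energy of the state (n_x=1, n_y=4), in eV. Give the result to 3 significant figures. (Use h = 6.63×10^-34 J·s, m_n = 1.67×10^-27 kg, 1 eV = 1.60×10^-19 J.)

For a 2D rectangular well E = (h²/8m_n)·Σ n_i²/L_i² = (6.63×10^-34)²/(8·1.67×10^-27) · [1²/(36.3 fm)² + 4²/(48.2 fm)²].
Evaluating gives E = 2.516×10^-13 J = 1.57×10^6 eV.

E = 1.57×10^6 eV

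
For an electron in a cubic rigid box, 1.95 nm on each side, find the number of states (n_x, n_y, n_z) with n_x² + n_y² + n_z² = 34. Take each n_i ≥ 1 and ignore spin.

degeneracy = 3

The level has n_x² + n_y² + n_z² = 34. The ordered positive-integer solutions are (3, 3, 4), (3, 4, 3), (4, 3, 3).
That gives 3 states.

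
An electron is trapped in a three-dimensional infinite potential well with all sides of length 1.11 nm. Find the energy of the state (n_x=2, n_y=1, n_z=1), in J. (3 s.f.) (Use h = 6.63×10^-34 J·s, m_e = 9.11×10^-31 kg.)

For a 3D rectangular well E = (h²/8m_e)·Σ n_i²/L_i² = (6.63×10^-34)²/(8·9.11×10^-31) · [2²/(1.11 nm)² + 1²/(1.11 nm)² + 1²/(1.11 nm)²].
Evaluating gives E = 2.94×10^-19 J.

E = 2.94×10^-19 J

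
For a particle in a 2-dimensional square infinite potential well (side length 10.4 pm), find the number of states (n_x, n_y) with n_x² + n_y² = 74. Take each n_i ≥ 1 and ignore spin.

The level has n_x² + n_y² = 74. The ordered positive-integer solutions are (5, 7), (7, 5).
That gives 2 states.

degeneracy = 2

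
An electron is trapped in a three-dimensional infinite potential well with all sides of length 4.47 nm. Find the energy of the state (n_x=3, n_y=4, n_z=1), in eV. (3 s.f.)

For a 3D rectangular well E = (h²/8m_e)·Σ n_i²/L_i² = (6.626×10^-34)²/(8·9.109×10^-31) · [3²/(4.47 nm)² + 4²/(4.47 nm)² + 1²/(4.47 nm)²].
Evaluating gives E = 7.840×10^-20 J = 0.489 eV.

E = 0.489 eV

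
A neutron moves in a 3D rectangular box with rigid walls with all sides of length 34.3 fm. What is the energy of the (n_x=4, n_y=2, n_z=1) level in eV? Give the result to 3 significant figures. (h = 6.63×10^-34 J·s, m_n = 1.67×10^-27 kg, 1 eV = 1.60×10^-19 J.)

For a 3D rectangular well E = (h²/8m_n)·Σ n_i²/L_i² = (6.63×10^-34)²/(8·1.67×10^-27) · [4²/(34.3 fm)² + 2²/(34.3 fm)² + 1²/(34.3 fm)²].
Evaluating gives E = 5.873×10^-13 J = 3.67×10^6 eV.

E = 3.67×10^6 eV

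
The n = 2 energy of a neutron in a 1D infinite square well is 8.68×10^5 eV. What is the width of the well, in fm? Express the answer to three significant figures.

From E_n = n²h²/(8m_nL²), L = n·h/√(8m_nE_n).
E_2 = 8.68×10^5 eV = 1.391×10^-13 J, so L = 2·6.626×10^-34/√(8·1.675×10^-27·1.391×10^-13) = 3.07×10^-14 m = 30.7 fm.

L = 30.7 fm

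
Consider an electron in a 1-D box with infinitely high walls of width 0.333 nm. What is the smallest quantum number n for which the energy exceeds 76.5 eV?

E_1 = h²/(8m_eL²) = 5.433×10^-19 J = 3.391 eV.
Need n² > 76.5/3.391 = 22.56, i.e. n > 4.750.
The smallest integer satisfying this is n = 5.

n = 5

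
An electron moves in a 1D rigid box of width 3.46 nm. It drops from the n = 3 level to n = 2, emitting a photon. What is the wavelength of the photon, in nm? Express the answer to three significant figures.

E_1 = h²/(8m_eL²) = 5.033×10^-21 J, so ΔE = (3² − 2²)E_1 = 2.517×10^-20 J.
λ = hc/ΔE = (6.626×10^-34·2.998×10^8)/2.517×10^-20 = 7.89×10^-6 m = 7.89×10^3 nm.

λ = 7.89×10^3 nm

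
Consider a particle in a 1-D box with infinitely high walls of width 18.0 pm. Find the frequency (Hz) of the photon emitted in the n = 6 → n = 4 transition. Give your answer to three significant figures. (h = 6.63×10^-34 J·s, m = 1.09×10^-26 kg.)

f = 4.69×10^14 Hz

E_1 = h²/(8mL²) = 1.556×10^-20 J and ΔE = (6² − 4²)E_1 = 3.112×10^-19 J.
f = ΔE/h = 3.112×10^-19/6.63×10^-34 = 4.69×10^14 Hz.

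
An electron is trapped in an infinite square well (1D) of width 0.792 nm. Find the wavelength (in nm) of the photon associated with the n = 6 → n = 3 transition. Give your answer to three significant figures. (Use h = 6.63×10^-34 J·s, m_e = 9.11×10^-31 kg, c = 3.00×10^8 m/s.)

λ = 76.6 nm

E_1 = h²/(8m_eL²) = 9.615×10^-20 J, so ΔE = (6² − 3²)E_1 = 2.596×10^-18 J.
λ = hc/ΔE = (6.63×10^-34·3.00×10^8)/2.596×10^-18 = 7.66×10^-8 m = 76.6 nm.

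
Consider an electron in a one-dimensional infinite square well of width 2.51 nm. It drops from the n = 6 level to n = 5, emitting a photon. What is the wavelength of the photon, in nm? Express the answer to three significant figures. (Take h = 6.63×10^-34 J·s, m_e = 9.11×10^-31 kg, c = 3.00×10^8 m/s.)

λ = 1.89×10^3 nm

E_1 = h²/(8m_eL²) = 9.574×10^-21 J, so ΔE = (6² − 5²)E_1 = 1.053×10^-19 J.
λ = hc/ΔE = (6.63×10^-34·3.00×10^8)/1.053×10^-19 = 1.89×10^-6 m = 1.89×10^3 nm.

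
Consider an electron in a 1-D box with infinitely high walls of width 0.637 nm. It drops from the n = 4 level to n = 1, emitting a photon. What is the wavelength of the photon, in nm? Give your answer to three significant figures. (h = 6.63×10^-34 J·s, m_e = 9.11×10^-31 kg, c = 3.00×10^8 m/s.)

λ = 89.2 nm

E_1 = h²/(8m_eL²) = 1.486×10^-19 J, so ΔE = (4² − 1²)E_1 = 2.229×10^-18 J.
λ = hc/ΔE = (6.63×10^-34·3.00×10^8)/2.229×10^-18 = 8.92×10^-8 m = 89.2 nm.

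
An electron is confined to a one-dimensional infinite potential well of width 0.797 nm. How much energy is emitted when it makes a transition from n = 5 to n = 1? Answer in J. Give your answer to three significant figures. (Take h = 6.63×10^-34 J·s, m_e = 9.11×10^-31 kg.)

E_1 = h²/(8m_eL²) = 9.495×10^-20 J.
|ΔE| = |5² − 1²|·E_1 = 24·9.495×10^-20 J = 2.28×10^-18 J.

|ΔE| = 2.28×10^-18 J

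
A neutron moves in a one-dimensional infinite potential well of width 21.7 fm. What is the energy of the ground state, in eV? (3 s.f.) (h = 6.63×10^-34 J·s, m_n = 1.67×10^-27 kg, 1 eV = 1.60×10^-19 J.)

E_1 = 4.37×10^5 eV

For an infinite well E_n = n²h²/(8m_nL²), so E_1 = h²/(8m_nL²) = (6.63×10^-34)²/(8·1.67×10^-27·(2.17×10^-14 m)²) = 6.987×10^-14 J.
Converting, E_1 = 6.987×10^-14 J / (1.60×10^-19 J/eV) = 4.37×10^5 eV.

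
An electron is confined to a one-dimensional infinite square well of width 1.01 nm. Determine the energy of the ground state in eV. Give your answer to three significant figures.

For an infinite well E_n = n²h²/(8m_eL²), so E_1 = h²/(8m_eL²) = (6.626×10^-34)²/(8·9.109×10^-31·(1.01×10^-9 m)²) = 5.906×10^-20 J.
Converting, E_1 = 5.906×10^-20 J / (1.602×10^-19 J/eV) = 0.369 eV.

E_1 = 0.369 eV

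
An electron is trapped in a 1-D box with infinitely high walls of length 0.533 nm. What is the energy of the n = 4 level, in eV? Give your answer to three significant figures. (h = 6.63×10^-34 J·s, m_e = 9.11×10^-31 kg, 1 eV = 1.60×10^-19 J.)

For an infinite well E_n = n²h²/(8m_eL²), so E_1 = h²/(8m_eL²) = (6.63×10^-34)²/(8·9.11×10^-31·(5.33×10^-10 m)²) = 2.123×10^-19 J.
Then E_4 = 4²·E_1 = 16·2.123×10^-19 J = 3.397×10^-18 J.
Converting, E_4 = 3.397×10^-18 J / (1.60×10^-19 J/eV) = 21.2 eV.

E_4 = 21.2 eV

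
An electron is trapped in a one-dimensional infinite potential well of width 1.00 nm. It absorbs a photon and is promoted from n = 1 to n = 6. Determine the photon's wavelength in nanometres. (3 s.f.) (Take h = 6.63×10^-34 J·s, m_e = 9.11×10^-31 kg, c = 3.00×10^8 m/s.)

E_1 = h²/(8m_eL²) = 6.031×10^-20 J, so ΔE = (6² − 1²)E_1 = 2.111×10^-18 J.
λ = hc/ΔE = (6.63×10^-34·3.00×10^8)/2.111×10^-18 = 9.42×10^-8 m = 94.2 nm.

λ = 94.2 nm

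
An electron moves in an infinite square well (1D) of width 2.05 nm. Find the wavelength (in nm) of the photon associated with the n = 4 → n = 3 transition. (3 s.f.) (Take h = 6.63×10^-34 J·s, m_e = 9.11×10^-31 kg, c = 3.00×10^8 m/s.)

E_1 = h²/(8m_eL²) = 1.435×10^-20 J, so ΔE = (4² − 3²)E_1 = 1.005×10^-19 J.
λ = hc/ΔE = (6.63×10^-34·3.00×10^8)/1.005×10^-19 = 1.98×10^-6 m = 1.98×10^3 nm.

λ = 1.98×10^3 nm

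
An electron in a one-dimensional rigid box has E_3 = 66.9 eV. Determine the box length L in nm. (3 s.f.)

L = 0.225 nm

From E_n = n²h²/(8m_eL²), L = n·h/√(8m_eE_n).
E_3 = 66.9 eV = 1.072×10^-17 J, so L = 3·6.626×10^-34/√(8·9.109×10^-31·1.072×10^-17) = 2.25×10^-10 m = 0.225 nm.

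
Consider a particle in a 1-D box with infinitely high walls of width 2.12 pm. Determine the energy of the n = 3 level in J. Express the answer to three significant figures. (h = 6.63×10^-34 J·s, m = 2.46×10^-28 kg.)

E_3 = 4.47×10^-16 J

For an infinite well E_n = n²h²/(8mL²), so E_1 = h²/(8mL²) = (6.63×10^-34)²/(8·2.46×10^-28·(2.12×10^-12 m)²) = 4.970×10^-17 J.
Then E_3 = 3²·E_1 = 9·4.970×10^-17 J = 4.47×10^-16 J.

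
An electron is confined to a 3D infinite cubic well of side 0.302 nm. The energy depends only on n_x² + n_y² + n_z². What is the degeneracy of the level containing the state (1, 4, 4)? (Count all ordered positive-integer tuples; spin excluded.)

degeneracy = 6

The level has n_x² + n_y² + n_z² = 33. The ordered positive-integer solutions are (1, 4, 4), (2, 2, 5), (2, 5, 2), (4, 1, 4), (4, 4, 1), (5, 2, 2).
That gives 6 states.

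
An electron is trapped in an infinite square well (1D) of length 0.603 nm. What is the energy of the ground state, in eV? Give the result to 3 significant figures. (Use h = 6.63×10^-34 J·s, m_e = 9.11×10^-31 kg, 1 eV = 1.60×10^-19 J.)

For an infinite well E_n = n²h²/(8m_eL²), so E_1 = h²/(8m_eL²) = (6.63×10^-34)²/(8·9.11×10^-31·(6.03×10^-10 m)²) = 1.659×10^-19 J.
Converting, E_1 = 1.659×10^-19 J / (1.60×10^-19 J/eV) = 1.04 eV.

E_1 = 1.04 eV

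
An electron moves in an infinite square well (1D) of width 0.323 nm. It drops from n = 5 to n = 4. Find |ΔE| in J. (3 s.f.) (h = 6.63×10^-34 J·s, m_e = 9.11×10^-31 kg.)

|ΔE| = 5.20×10^-18 J

E_1 = h²/(8m_eL²) = 5.781×10^-19 J.
|ΔE| = |5² − 4²|·E_1 = 9·5.781×10^-19 J = 5.20×10^-18 J.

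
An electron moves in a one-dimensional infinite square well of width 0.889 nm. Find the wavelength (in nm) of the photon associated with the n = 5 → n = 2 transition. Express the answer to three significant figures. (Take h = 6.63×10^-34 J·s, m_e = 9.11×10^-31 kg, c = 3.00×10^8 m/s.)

λ = 124 nm

E_1 = h²/(8m_eL²) = 7.632×10^-20 J, so ΔE = (5² − 2²)E_1 = 1.603×10^-18 J.
λ = hc/ΔE = (6.63×10^-34·3.00×10^8)/1.603×10^-18 = 1.24×10^-7 m = 124 nm.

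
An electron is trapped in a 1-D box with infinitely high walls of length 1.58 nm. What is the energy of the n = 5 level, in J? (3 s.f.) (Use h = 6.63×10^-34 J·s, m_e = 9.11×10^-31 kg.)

For an infinite well E_n = n²h²/(8m_eL²), so E_1 = h²/(8m_eL²) = (6.63×10^-34)²/(8·9.11×10^-31·(1.58×10^-9 m)²) = 2.416×10^-20 J.
Then E_5 = 5²·E_1 = 25·2.416×10^-20 J = 6.04×10^-19 J.

E_5 = 6.04×10^-19 J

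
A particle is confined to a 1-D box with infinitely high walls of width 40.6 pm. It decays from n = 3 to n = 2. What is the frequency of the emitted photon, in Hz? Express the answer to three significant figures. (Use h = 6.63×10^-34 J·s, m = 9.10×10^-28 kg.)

f = 2.76×10^14 Hz

E_1 = h²/(8mL²) = 3.663×10^-20 J and ΔE = (3² − 2²)E_1 = 1.832×10^-19 J.
f = ΔE/h = 1.832×10^-19/6.63×10^-34 = 2.76×10^14 Hz.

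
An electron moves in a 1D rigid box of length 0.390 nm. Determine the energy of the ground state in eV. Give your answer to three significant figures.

E_1 = 2.47 eV

For an infinite well E_n = n²h²/(8m_eL²), so E_1 = h²/(8m_eL²) = (6.626×10^-34)²/(8·9.109×10^-31·(3.90×10^-10 m)²) = 3.961×10^-19 J.
Converting, E_1 = 3.961×10^-19 J / (1.602×10^-19 J/eV) = 2.47 eV.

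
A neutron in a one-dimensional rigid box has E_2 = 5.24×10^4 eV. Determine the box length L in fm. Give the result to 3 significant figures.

From E_n = n²h²/(8m_nL²), L = n·h/√(8m_nE_n).
E_2 = 5.24×10^4 eV = 8.394×10^-15 J, so L = 2·6.626×10^-34/√(8·1.675×10^-27·8.394×10^-15) = 1.25×10^-13 m = 125 fm.

L = 125 fm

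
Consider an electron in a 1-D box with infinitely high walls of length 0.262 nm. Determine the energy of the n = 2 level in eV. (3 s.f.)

For an infinite well E_n = n²h²/(8m_eL²), so E_1 = h²/(8m_eL²) = (6.626×10^-34)²/(8·9.109×10^-31·(2.62×10^-10 m)²) = 8.777×10^-19 J.
Then E_2 = 2²·E_1 = 4·8.777×10^-19 J = 3.511×10^-18 J.
Converting, E_2 = 3.511×10^-18 J / (1.602×10^-19 J/eV) = 21.9 eV.

E_2 = 21.9 eV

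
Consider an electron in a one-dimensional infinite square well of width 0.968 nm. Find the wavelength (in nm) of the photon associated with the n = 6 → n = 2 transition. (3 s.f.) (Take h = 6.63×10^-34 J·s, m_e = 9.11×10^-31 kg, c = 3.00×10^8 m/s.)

E_1 = h²/(8m_eL²) = 6.437×10^-20 J, so ΔE = (6² − 2²)E_1 = 2.060×10^-18 J.
λ = hc/ΔE = (6.63×10^-34·3.00×10^8)/2.060×10^-18 = 9.66×10^-8 m = 96.6 nm.

λ = 96.6 nm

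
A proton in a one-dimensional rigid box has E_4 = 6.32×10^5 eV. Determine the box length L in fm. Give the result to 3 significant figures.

L = 72.0 fm

From E_n = n²h²/(8m_pL²), L = n·h/√(8m_pE_n).
E_4 = 6.32×10^5 eV = 1.012×10^-13 J, so L = 4·6.626×10^-34/√(8·1.673×10^-27·1.012×10^-13) = 7.20×10^-14 m = 72.0 fm.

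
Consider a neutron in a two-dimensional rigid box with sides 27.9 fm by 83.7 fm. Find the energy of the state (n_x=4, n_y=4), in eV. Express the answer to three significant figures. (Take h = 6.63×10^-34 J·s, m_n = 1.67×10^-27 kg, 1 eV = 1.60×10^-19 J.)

E = 4.70×10^6 eV

For a 2D rectangular well E = (h²/8m_n)·Σ n_i²/L_i² = (6.63×10^-34)²/(8·1.67×10^-27) · [4²/(27.9 fm)² + 4²/(83.7 fm)²].
Evaluating gives E = 7.514×10^-13 J = 4.70×10^6 eV.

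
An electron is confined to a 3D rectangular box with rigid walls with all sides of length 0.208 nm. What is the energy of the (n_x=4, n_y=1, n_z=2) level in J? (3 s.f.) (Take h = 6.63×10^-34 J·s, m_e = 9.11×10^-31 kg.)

For a 3D rectangular well E = (h²/8m_e)·Σ n_i²/L_i² = (6.63×10^-34)²/(8·9.11×10^-31) · [4²/(0.208 nm)² + 1²/(0.208 nm)² + 2²/(0.208 nm)²].
Evaluating gives E = 2.93×10^-17 J.

E = 2.93×10^-17 J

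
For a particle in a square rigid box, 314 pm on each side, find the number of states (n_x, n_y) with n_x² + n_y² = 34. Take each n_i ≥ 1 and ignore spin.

degeneracy = 2

The level has n_x² + n_y² = 34. The ordered positive-integer solutions are (3, 5), (5, 3).
That gives 2 states.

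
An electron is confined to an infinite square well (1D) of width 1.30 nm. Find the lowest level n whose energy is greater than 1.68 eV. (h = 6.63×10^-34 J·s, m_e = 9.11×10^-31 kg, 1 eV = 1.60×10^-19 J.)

E_1 = h²/(8m_eL²) = 3.569×10^-20 J = 0.2231 eV.
Need n² > 1.68/0.2231 = 7.530, i.e. n > 2.744.
The smallest integer satisfying this is n = 3.

n = 3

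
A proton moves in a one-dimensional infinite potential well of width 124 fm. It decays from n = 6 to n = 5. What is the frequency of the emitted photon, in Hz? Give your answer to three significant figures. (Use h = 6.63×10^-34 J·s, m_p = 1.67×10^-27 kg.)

E_1 = h²/(8m_pL²) = 2.140×10^-15 J and ΔE = (6² − 5²)E_1 = 2.354×10^-14 J.
f = ΔE/h = 2.354×10^-14/6.63×10^-34 = 3.55×10^19 Hz.

f = 3.55×10^19 Hz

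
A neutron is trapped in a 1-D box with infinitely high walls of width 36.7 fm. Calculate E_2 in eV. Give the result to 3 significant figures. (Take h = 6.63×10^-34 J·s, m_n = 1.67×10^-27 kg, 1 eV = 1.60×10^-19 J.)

E_2 = 6.11×10^5 eV

For an infinite well E_n = n²h²/(8m_nL²), so E_1 = h²/(8m_nL²) = (6.63×10^-34)²/(8·1.67×10^-27·(3.67×10^-14 m)²) = 2.443×10^-14 J.
Then E_2 = 2²·E_1 = 4·2.443×10^-14 J = 9.772×10^-14 J.
Converting, E_2 = 9.772×10^-14 J / (1.60×10^-19 J/eV) = 6.11×10^5 eV.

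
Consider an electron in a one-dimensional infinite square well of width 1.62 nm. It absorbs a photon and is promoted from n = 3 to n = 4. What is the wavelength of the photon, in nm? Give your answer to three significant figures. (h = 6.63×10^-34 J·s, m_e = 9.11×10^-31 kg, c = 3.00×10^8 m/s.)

λ = 1.24×10^3 nm

E_1 = h²/(8m_eL²) = 2.298×10^-20 J, so ΔE = (4² − 3²)E_1 = 1.609×10^-19 J.
λ = hc/ΔE = (6.63×10^-34·3.00×10^8)/1.609×10^-19 = 1.24×10^-6 m = 1.24×10^3 nm.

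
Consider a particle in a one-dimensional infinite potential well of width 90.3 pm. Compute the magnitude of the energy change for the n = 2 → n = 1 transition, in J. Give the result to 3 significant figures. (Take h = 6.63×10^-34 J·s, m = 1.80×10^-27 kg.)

|ΔE| = 1.12×10^-20 J

E_1 = h²/(8mL²) = 3.744×10^-21 J.
|ΔE| = |2² − 1²|·E_1 = 3·3.744×10^-21 J = 1.12×10^-20 J.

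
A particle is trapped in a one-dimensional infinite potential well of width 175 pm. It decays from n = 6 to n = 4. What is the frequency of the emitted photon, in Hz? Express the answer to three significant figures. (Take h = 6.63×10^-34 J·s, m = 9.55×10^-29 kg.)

E_1 = h²/(8mL²) = 1.879×10^-20 J and ΔE = (6² − 4²)E_1 = 3.758×10^-19 J.
f = ΔE/h = 3.758×10^-19/6.63×10^-34 = 5.67×10^14 Hz.

f = 5.67×10^14 Hz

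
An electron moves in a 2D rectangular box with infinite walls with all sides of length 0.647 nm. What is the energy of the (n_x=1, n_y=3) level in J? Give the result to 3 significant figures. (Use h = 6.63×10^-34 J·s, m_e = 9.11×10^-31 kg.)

For a 2D rectangular well E = (h²/8m_e)·Σ n_i²/L_i² = (6.63×10^-34)²/(8·9.11×10^-31) · [1²/(0.647 nm)² + 3²/(0.647 nm)²].
Evaluating gives E = 1.44×10^-18 J.

E = 1.44×10^-18 J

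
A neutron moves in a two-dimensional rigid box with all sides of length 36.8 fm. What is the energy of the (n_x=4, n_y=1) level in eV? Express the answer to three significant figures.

E = 2.57×10^6 eV

For a 2D rectangular well E = (h²/8m_n)·Σ n_i²/L_i² = (6.626×10^-34)²/(8·1.675×10^-27) · [4²/(36.8 fm)² + 1²/(36.8 fm)²].
Evaluating gives E = 4.113×10^-13 J = 2.57×10^6 eV.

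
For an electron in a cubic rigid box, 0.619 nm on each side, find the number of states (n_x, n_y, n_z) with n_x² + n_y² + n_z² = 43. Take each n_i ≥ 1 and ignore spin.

degeneracy = 3

The level has n_x² + n_y² + n_z² = 43. The ordered positive-integer solutions are (3, 3, 5), (3, 5, 3), (5, 3, 3).
That gives 3 states.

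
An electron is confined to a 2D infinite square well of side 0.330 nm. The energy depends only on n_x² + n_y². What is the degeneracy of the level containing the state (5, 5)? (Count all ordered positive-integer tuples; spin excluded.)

degeneracy = 3

The level has n_x² + n_y² = 50. The ordered positive-integer solutions are (1, 7), (5, 5), (7, 1).
That gives 3 states.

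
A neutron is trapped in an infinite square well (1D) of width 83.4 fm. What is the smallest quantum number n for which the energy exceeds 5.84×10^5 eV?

n = 5

E_1 = h²/(8m_nL²) = 4.710×10^-15 J = 2.940×10^4 eV.
Need n² > 5.84×10^5/2.940×10^4 = 19.86, i.e. n > 4.456.
The smallest integer satisfying this is n = 5.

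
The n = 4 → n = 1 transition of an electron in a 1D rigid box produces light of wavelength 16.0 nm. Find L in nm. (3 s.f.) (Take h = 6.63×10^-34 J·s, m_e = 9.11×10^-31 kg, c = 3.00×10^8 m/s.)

L = 0.270 nm

The photon carries ΔE = hc/λ = 6.63×10^-34·3.00×10^8/1.60×10^-8 m = 1.243×10^-17 J.
Since ΔE = (4² − 1²)E_1, E_1 = 8.287×10^-19 J, and L = h/√(8m_eE_1) = 2.70×10^-10 m = 0.270 nm.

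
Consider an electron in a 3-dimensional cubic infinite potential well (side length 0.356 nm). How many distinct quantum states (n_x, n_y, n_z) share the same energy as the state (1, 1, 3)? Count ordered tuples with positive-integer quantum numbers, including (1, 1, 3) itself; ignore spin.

degeneracy = 3

The level has n_x² + n_y² + n_z² = 11. The ordered positive-integer solutions are (1, 1, 3), (1, 3, 1), (3, 1, 1).
That gives 3 states.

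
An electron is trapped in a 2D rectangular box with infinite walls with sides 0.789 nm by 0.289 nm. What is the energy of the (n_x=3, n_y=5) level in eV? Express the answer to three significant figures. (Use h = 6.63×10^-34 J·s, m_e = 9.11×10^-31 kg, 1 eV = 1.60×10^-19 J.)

E = 118 eV

For a 2D rectangular well E = (h²/8m_e)·Σ n_i²/L_i² = (6.63×10^-34)²/(8·9.11×10^-31) · [3²/(0.789 nm)² + 5²/(0.289 nm)²].
Evaluating gives E = 1.893×10^-17 J = 118 eV.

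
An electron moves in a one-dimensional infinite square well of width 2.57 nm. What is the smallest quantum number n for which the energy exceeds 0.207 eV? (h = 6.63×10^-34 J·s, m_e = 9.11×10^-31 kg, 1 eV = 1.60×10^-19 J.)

E_1 = h²/(8m_eL²) = 9.132×10^-21 J = 0.05708 eV.
Need n² > 0.207/0.05708 = 3.626, i.e. n > 1.904.
The smallest integer satisfying this is n = 2.

n = 2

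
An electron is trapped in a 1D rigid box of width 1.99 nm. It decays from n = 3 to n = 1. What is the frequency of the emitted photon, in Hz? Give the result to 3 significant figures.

f = 1.84×10^14 Hz

E_1 = h²/(8m_eL²) = 1.521×10^-20 J and ΔE = (3² − 1²)E_1 = 1.217×10^-19 J.
f = ΔE/h = 1.217×10^-19/6.626×10^-34 = 1.84×10^14 Hz.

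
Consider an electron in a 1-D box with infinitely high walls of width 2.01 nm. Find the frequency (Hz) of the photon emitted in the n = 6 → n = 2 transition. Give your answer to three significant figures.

f = 7.20×10^14 Hz

E_1 = h²/(8m_eL²) = 1.491×10^-20 J and ΔE = (6² − 2²)E_1 = 4.771×10^-19 J.
f = ΔE/h = 4.771×10^-19/6.626×10^-34 = 7.20×10^14 Hz.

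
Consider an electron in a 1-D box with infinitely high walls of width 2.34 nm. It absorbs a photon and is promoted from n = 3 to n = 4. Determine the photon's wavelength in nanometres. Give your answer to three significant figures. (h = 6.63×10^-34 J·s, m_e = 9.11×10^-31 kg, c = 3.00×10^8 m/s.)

E_1 = h²/(8m_eL²) = 1.102×10^-20 J, so ΔE = (4² − 3²)E_1 = 7.714×10^-20 J.
λ = hc/ΔE = (6.63×10^-34·3.00×10^8)/7.714×10^-20 = 2.58×10^-6 m = 2.58×10^3 nm.

λ = 2.58×10^3 nm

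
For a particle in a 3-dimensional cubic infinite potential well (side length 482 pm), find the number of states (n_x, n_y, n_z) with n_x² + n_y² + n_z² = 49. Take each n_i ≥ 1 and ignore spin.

degeneracy = 6

The level has n_x² + n_y² + n_z² = 49. The ordered positive-integer solutions are (2, 3, 6), (2, 6, 3), (3, 2, 6), (3, 6, 2), (6, 2, 3), (6, 3, 2).
That gives 6 states.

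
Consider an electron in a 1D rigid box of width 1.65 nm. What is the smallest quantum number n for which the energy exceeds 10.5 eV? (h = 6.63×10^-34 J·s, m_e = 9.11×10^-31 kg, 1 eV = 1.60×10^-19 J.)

E_1 = h²/(8m_eL²) = 2.215×10^-20 J = 0.1384 eV.
Need n² > 10.5/0.1384 = 75.87, i.e. n > 8.710.
The smallest integer satisfying this is n = 9.

n = 9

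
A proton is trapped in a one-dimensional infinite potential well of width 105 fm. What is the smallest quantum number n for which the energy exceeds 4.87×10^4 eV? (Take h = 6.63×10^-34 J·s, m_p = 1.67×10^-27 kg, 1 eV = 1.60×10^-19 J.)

E_1 = h²/(8m_pL²) = 2.984×10^-15 J = 1.865×10^4 eV.
Need n² > 4.87×10^4/1.865×10^4 = 2.611, i.e. n > 1.616.
The smallest integer satisfying this is n = 2.

n = 2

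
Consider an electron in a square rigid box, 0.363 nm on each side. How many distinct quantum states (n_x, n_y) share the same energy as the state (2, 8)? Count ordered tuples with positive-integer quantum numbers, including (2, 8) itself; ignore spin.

The level has n_x² + n_y² = 68. The ordered positive-integer solutions are (2, 8), (8, 2).
That gives 2 states.

degeneracy = 2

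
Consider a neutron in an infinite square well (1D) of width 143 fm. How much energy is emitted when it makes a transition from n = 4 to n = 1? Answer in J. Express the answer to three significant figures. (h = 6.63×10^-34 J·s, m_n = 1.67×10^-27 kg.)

E_1 = h²/(8m_nL²) = 1.609×10^-15 J.
|ΔE| = |4² − 1²|·E_1 = 15·1.609×10^-15 J = 2.41×10^-14 J.

|ΔE| = 2.41×10^-14 J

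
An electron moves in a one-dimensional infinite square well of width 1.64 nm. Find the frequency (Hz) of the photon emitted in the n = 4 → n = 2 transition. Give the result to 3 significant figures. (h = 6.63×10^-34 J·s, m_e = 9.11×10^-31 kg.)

f = 4.06×10^14 Hz

E_1 = h²/(8m_eL²) = 2.242×10^-20 J and ΔE = (4² − 2²)E_1 = 2.690×10^-19 J.
f = ΔE/h = 2.690×10^-19/6.63×10^-34 = 4.06×10^14 Hz.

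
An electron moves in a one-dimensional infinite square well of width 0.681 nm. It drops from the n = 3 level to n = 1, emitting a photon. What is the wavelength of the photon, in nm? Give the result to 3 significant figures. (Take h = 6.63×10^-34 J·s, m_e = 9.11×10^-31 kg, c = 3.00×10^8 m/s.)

λ = 191 nm

E_1 = h²/(8m_eL²) = 1.301×10^-19 J, so ΔE = (3² − 1²)E_1 = 1.041×10^-18 J.
λ = hc/ΔE = (6.63×10^-34·3.00×10^8)/1.041×10^-18 = 1.91×10^-7 m = 191 nm.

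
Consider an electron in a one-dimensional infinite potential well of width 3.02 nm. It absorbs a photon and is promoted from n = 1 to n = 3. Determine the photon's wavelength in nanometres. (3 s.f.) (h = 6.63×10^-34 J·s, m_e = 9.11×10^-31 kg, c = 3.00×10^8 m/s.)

E_1 = h²/(8m_eL²) = 6.613×10^-21 J, so ΔE = (3² − 1²)E_1 = 5.290×10^-20 J.
λ = hc/ΔE = (6.63×10^-34·3.00×10^8)/5.290×10^-20 = 3.76×10^-6 m = 3.76×10^3 nm.

λ = 3.76×10^3 nm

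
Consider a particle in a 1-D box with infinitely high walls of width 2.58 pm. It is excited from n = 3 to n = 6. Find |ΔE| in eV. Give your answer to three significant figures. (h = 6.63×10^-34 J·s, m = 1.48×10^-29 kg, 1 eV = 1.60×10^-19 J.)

|ΔE| = 9.41×10^4 eV

E_1 = h²/(8mL²) = 5.577×10^-16 J.
|ΔE| = |3² − 6²|·E_1 = 27·5.577×10^-16 J = 1.506×10^-14 J = 9.41×10^4 eV.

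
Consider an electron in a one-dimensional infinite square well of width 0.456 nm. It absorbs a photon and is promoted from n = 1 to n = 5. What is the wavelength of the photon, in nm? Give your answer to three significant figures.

E_1 = h²/(8m_eL²) = 2.897×10^-19 J, so ΔE = (5² − 1²)E_1 = 6.953×10^-18 J.
λ = hc/ΔE = (6.626×10^-34·2.998×10^8)/6.953×10^-18 = 2.86×10^-8 m = 28.6 nm.

λ = 28.6 nm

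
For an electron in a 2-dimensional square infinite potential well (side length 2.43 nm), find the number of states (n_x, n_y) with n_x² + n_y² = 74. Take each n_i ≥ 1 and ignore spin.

degeneracy = 2

The level has n_x² + n_y² = 74. The ordered positive-integer solutions are (5, 7), (7, 5).
That gives 2 states.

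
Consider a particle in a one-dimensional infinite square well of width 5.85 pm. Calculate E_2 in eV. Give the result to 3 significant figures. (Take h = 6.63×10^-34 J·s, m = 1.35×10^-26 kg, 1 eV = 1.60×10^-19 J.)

E_2 = 2.97 eV

For an infinite well E_n = n²h²/(8mL²), so E_1 = h²/(8mL²) = (6.63×10^-34)²/(8·1.35×10^-26·(5.85×10^-12 m)²) = 1.189×10^-19 J.
Then E_2 = 2²·E_1 = 4·1.189×10^-19 J = 4.756×10^-19 J.
Converting, E_2 = 4.756×10^-19 J / (1.60×10^-19 J/eV) = 2.97 eV.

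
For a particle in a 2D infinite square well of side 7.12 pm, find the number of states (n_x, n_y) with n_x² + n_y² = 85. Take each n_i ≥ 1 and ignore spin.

degeneracy = 4

The level has n_x² + n_y² = 85. The ordered positive-integer solutions are (2, 9), (6, 7), (7, 6), (9, 2).
That gives 4 states.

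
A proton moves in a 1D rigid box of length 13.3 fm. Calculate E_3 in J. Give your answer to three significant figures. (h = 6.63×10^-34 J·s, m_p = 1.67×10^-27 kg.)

E_3 = 1.67×10^-12 J

For an infinite well E_n = n²h²/(8m_pL²), so E_1 = h²/(8m_pL²) = (6.63×10^-34)²/(8·1.67×10^-27·(1.33×10^-14 m)²) = 1.860×10^-13 J.
Then E_3 = 3²·E_1 = 9·1.860×10^-13 J = 1.67×10^-12 J.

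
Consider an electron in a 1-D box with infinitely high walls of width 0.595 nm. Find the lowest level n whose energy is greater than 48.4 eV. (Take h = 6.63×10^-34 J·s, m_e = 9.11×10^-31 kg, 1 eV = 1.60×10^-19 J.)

E_1 = h²/(8m_eL²) = 1.704×10^-19 J = 1.065 eV.
Need n² > 48.4/1.065 = 45.45, i.e. n > 6.742.
The smallest integer satisfying this is n = 7.

n = 7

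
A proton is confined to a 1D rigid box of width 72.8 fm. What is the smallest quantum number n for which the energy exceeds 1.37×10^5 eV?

E_1 = h²/(8m_pL²) = 6.189×10^-15 J = 3.863×10^4 eV.
Need n² > 1.37×10^5/3.863×10^4 = 3.546, i.e. n > 1.883.
The smallest integer satisfying this is n = 2.

n = 2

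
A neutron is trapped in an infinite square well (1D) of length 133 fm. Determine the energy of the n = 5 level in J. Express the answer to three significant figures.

For an infinite well E_n = n²h²/(8m_nL²), so E_1 = h²/(8m_nL²) = (6.626×10^-34)²/(8·1.675×10^-27·(1.33×10^-13 m)²) = 1.852×10^-15 J.
Then E_5 = 5²·E_1 = 25·1.852×10^-15 J = 4.63×10^-14 J.

E_5 = 4.63×10^-14 J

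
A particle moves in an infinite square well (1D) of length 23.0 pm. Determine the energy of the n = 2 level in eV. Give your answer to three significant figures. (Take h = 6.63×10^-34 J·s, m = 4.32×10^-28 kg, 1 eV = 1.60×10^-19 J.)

For an infinite well E_n = n²h²/(8mL²), so E_1 = h²/(8mL²) = (6.63×10^-34)²/(8·4.32×10^-28·(2.30×10^-11 m)²) = 2.404×10^-19 J.
Then E_2 = 2²·E_1 = 4·2.404×10^-19 J = 9.616×10^-19 J.
Converting, E_2 = 9.616×10^-19 J / (1.60×10^-19 J/eV) = 6.01 eV.

E_2 = 6.01 eV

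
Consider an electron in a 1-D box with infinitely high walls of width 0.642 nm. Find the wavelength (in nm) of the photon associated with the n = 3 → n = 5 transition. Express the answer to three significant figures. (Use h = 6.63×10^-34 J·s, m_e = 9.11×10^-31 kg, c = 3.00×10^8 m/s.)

E_1 = h²/(8m_eL²) = 1.463×10^-19 J, so ΔE = (5² − 3²)E_1 = 2.341×10^-18 J.
λ = hc/ΔE = (6.63×10^-34·3.00×10^8)/2.341×10^-18 = 8.50×10^-8 m = 85.0 nm.

λ = 85.0 nm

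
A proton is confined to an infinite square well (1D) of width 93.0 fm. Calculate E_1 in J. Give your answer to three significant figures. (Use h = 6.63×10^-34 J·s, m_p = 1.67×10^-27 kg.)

For an infinite well E_n = n²h²/(8m_pL²), so E_1 = h²/(8m_pL²) = (6.63×10^-34)²/(8·1.67×10^-27·(9.30×10^-14 m)²) = 3.804×10^-15 J.

E_1 = 3.80×10^-15 J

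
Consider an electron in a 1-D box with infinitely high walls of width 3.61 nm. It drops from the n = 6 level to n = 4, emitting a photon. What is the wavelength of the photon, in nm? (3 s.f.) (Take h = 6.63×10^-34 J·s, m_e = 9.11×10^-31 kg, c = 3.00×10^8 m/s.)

λ = 2.15×10^3 nm

E_1 = h²/(8m_eL²) = 4.628×10^-21 J, so ΔE = (6² − 4²)E_1 = 9.256×10^-20 J.
λ = hc/ΔE = (6.63×10^-34·3.00×10^8)/9.256×10^-20 = 2.15×10^-6 m = 2.15×10^3 nm.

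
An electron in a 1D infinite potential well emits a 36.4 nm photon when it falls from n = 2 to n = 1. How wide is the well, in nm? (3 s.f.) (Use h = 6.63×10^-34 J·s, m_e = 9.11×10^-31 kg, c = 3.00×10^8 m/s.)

L = 0.182 nm

The photon carries ΔE = hc/λ = 6.63×10^-34·3.00×10^8/3.64×10^-8 m = 5.464×10^-18 J.
Since ΔE = (2² − 1²)E_1, E_1 = 1.821×10^-18 J, and L = h/√(8m_eE_1) = 1.82×10^-10 m = 0.182 nm.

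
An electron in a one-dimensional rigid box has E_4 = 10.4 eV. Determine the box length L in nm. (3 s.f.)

From E_n = n²h²/(8m_eL²), L = n·h/√(8m_eE_n).
E_4 = 10.4 eV = 1.666×10^-18 J, so L = 4·6.626×10^-34/√(8·9.109×10^-31·1.666×10^-18) = 7.61×10^-10 m = 0.761 nm.

L = 0.761 nm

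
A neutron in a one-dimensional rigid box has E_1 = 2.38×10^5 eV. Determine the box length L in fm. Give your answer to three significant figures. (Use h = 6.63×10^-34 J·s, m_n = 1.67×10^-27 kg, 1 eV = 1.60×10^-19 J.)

L = 29.4 fm

From E_n = n²h²/(8m_nL²), L = n·h/√(8m_nE_n).
E_1 = 2.38×10^5 eV = 3.808×10^-14 J, so L = 1·6.63×10^-34/√(8·1.67×10^-27·3.808×10^-14) = 2.94×10^-14 m = 29.4 fm.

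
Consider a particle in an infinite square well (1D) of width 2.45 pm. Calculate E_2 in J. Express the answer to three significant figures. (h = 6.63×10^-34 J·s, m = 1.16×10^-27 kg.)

E_2 = 3.16×10^-17 J

For an infinite well E_n = n²h²/(8mL²), so E_1 = h²/(8mL²) = (6.63×10^-34)²/(8·1.16×10^-27·(2.45×10^-12 m)²) = 7.891×10^-18 J.
Then E_2 = 2²·E_1 = 4·7.891×10^-18 J = 3.16×10^-17 J.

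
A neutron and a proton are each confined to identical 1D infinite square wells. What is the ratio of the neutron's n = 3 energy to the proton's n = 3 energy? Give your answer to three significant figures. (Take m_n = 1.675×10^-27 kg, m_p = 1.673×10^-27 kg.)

0.999

E_n ∝ 1/m at fixed n and L, so the ratio is m_p/m_n = 1.673×10^-27/1.675×10^-27 = 0.999.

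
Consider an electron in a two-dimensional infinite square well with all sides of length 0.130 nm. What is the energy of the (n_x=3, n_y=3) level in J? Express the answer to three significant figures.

E = 6.42×10^-17 J

For a 2D rectangular well E = (h²/8m_e)·Σ n_i²/L_i² = (6.626×10^-34)²/(8·9.109×10^-31) · [3²/(0.130 nm)² + 3²/(0.130 nm)²].
Evaluating gives E = 6.42×10^-17 J.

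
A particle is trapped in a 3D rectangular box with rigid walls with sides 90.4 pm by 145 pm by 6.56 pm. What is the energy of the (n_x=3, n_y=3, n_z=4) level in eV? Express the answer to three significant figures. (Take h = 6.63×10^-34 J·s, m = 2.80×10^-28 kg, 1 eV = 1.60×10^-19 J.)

E = 458 eV

For a 3D rectangular well E = (h²/8m)·Σ n_i²/L_i² = (6.63×10^-34)²/(8·2.80×10^-28) · [3²/(90.4 pm)² + 3²/(145 pm)² + 4²/(6.56 pm)²].
Evaluating gives E = 7.326×10^-17 J = 458 eV.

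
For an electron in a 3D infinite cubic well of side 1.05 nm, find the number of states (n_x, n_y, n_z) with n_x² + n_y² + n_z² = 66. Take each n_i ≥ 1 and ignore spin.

The level has n_x² + n_y² + n_z² = 66. The ordered positive-integer solutions are (1, 1, 8), (1, 4, 7), (1, 7, 4), (1, 8, 1), (4, 1, 7), (4, 5, 5), (4, 7, 1), (5, 4, 5), (5, 5, 4), (7, 1, 4), (7, 4, 1), (8, 1, 1).
That gives 12 states.

degeneracy = 12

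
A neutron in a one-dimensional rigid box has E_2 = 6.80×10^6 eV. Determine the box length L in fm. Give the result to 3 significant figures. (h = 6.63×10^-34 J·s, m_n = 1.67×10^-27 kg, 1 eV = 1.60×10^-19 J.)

L = 11.0 fm

From E_n = n²h²/(8m_nL²), L = n·h/√(8m_nE_n).
E_2 = 6.80×10^6 eV = 1.088×10^-12 J, so L = 2·6.63×10^-34/√(8·1.67×10^-27·1.088×10^-12) = 1.10×10^-14 m = 11.0 fm.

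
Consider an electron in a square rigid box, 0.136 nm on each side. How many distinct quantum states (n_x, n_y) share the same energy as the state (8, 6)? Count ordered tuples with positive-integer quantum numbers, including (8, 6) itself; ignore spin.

The level has n_x² + n_y² = 100. The ordered positive-integer solutions are (6, 8), (8, 6).
That gives 2 states.

degeneracy = 2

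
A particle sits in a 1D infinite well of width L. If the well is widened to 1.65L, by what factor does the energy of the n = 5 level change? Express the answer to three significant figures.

E_n ∝ 1/L², so the energy scales by 1/1.65² = 0.367.

0.367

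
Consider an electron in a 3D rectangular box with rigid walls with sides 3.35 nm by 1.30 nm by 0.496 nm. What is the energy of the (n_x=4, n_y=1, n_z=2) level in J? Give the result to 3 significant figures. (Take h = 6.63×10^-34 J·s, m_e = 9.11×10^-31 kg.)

For a 3D rectangular well E = (h²/8m_e)·Σ n_i²/L_i² = (6.63×10^-34)²/(8·9.11×10^-31) · [4²/(3.35 nm)² + 1²/(1.30 nm)² + 2²/(0.496 nm)²].
Evaluating gives E = 1.10×10^-18 J.

E = 1.10×10^-18 J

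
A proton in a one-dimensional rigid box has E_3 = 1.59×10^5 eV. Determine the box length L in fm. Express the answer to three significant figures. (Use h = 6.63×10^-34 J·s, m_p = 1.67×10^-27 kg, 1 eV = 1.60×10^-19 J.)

L = 108 fm

From E_n = n²h²/(8m_pL²), L = n·h/√(8m_pE_n).
E_3 = 1.59×10^5 eV = 2.544×10^-14 J, so L = 3·6.63×10^-34/√(8·1.67×10^-27·2.544×10^-14) = 1.08×10^-13 m = 108 fm.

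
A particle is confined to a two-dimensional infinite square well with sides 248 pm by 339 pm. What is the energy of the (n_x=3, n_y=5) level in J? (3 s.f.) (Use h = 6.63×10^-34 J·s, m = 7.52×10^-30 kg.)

For a 2D rectangular well E = (h²/8m)·Σ n_i²/L_i² = (6.63×10^-34)²/(8·7.52×10^-30) · [3²/(248 pm)² + 5²/(339 pm)²].
Evaluating gives E = 2.66×10^-18 J.

E = 2.66×10^-18 J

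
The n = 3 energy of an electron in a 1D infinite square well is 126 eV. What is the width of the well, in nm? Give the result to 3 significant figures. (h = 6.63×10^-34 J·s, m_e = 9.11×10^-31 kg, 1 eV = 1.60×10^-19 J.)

L = 0.164 nm

From E_n = n²h²/(8m_eL²), L = n·h/√(8m_eE_n).
E_3 = 126 eV = 2.016×10^-17 J, so L = 3·6.63×10^-34/√(8·9.11×10^-31·2.016×10^-17) = 1.64×10^-10 m = 0.164 nm.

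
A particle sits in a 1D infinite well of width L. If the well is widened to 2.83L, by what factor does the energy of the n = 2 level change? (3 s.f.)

E_n ∝ 1/L², so the energy scales by 1/2.83² = 0.125.

0.125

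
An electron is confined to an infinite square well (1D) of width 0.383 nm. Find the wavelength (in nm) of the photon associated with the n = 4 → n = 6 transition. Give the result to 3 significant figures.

λ = 24.2 nm

E_1 = h²/(8m_eL²) = 4.107×10^-19 J, so ΔE = (6² − 4²)E_1 = 8.214×10^-18 J.
λ = hc/ΔE = (6.626×10^-34·2.998×10^8)/8.214×10^-18 = 2.42×10^-8 m = 24.2 nm.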